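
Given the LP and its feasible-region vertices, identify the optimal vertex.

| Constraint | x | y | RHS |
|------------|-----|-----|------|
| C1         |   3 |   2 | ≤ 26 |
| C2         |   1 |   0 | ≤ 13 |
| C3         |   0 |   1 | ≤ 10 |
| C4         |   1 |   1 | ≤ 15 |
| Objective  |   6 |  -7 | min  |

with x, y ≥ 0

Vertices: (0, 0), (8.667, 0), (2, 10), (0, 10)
(0, 10) with z = -70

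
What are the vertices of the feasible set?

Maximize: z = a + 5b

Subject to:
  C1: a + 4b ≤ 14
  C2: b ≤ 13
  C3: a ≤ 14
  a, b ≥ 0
Each vertex is the intersection of two constraint boundaries that also satisfies all remaining constraints:
  a = 0 and b = 0 → (0, 0)
  a + 4b = 14 and a = 14 → (14, 0)
  a + 4b = 14 and a = 0 → (0, 3.5)

Vertices: (0, 0), (14, 0), (0, 3.5)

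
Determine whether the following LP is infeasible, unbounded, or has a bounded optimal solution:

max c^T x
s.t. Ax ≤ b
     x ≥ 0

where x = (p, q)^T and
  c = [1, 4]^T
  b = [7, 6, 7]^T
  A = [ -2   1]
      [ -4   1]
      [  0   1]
Feasible point: (0, 0) satisfies every constraint, so the LP is feasible.
Direction d = (1, 0): for each constraint row a, a·d ≤ 0 —
  (-2)(1) + (1)(0) = -2 ≤ 0
  (-4)(1) + (1)(0) = -4 ≤ 0
  (0)(1) + (1)(0) = 0 ≤ 0
and d ≥ 0, so (0, 0) + t·d stays feasible for every t ≥ 0. Along this ray z = p + 4q changes by 1 per unit t, so z → +∞.

Unbounded — the objective can increase without bound over the feasible region.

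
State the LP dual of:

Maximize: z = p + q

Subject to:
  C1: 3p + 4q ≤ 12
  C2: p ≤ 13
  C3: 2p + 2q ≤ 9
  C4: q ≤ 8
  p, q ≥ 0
Minimize: z = 12y1 + 13y2 + 9y3 + 8y4

Subject to:
  C1: -3y1 - y2 - 2y3 ≤ -1
  C2: -4y1 - 2y3 - y4 ≤ -1
  y1, y2, y3, y4 ≥ 0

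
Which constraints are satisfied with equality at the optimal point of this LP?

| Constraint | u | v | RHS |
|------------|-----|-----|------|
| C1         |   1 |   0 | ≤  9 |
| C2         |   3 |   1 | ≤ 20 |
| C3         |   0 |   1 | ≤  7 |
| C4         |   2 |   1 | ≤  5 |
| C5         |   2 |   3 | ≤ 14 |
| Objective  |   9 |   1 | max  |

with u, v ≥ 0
Optimal: u = 2.5, v = 0
Binding: C4, v ≥ 0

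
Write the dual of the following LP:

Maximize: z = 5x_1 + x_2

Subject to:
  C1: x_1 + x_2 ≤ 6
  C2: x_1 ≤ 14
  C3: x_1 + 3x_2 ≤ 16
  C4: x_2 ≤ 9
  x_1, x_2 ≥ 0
Minimize: z = 6y1 + 14y2 + 16y3 + 9y4

Subject to:
  C1: -y1 - y2 - y3 ≤ -5
  C2: -y1 - 3y3 - y4 ≤ -1
  y1, y2, y3, y4 ≥ 0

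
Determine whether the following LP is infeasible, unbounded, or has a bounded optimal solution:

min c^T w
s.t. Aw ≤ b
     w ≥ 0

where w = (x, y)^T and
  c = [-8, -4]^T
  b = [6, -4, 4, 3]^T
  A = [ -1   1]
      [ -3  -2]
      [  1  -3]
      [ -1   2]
Feasible point: (1, 1) satisfies every constraint, so the LP is feasible.
Direction d = (3, 1): for each constraint row a, a·d ≤ 0 —
  (-1)(3) + (1)(1) = -2 ≤ 0
  (-3)(3) + (-2)(1) = -11 ≤ 0
  (1)(3) + (-3)(1) = 0 ≤ 0
  (-1)(3) + (2)(1) = -1 ≤ 0
and d ≥ 0, so (1, 1) + t·d stays feasible for every t ≥ 0. Along this ray z = -8x - 4y changes by -28 per unit t, so z → −∞.

Unbounded — the objective can decrease without bound over the feasible region.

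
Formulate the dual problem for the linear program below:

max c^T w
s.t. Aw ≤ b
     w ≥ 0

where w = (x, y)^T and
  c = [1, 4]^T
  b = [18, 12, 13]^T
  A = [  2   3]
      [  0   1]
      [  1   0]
Minimize: z = 18y1 + 12y2 + 13y3

Subject to:
  C1: -2y1 - y3 ≤ -1
  C2: -3y1 - y2 ≤ -4
  y1, y2, y3 ≥ 0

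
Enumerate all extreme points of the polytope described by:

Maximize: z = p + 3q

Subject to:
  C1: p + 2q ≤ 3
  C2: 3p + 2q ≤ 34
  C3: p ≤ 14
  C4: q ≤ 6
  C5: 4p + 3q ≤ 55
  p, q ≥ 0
Each vertex is the intersection of two constraint boundaries that also satisfies all remaining constraints:
  p = 0 and q = 0 → (0, 0)
  p + 2q = 3 and q = 0 → (3, 0)
  p + 2q = 3 and p = 0 → (0, 1.5)

Vertices: (0, 0), (3, 0), (0, 1.5)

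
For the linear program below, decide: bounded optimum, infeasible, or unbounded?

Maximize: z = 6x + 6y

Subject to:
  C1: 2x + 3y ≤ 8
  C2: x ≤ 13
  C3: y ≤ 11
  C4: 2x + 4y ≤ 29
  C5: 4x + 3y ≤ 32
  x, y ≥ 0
The point (4, 0) satisfies every constraint, so the LP is feasible; the constraints give x ≤ 13 and y ≤ 11, which with x, y ≥ 0 keep the feasible region inside a bounded box. A feasible, bounded LP attains a finite optimum at a vertex.

Evaluating z = 6x + 6y at each vertex:
  (0, 0): z = 0
  (4, 0): z = 24
  (0, 2.667): z = 16

The LP has an optimal solution: (4, 0) with z = 24.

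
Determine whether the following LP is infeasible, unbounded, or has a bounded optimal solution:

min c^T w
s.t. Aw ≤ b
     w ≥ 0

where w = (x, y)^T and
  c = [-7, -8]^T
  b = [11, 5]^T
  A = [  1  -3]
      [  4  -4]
Feasible point: (0, 0) satisfies every constraint, so the LP is feasible.
Direction d = (0, 1): for each constraint row a, a·d ≤ 0 —
  (1)(0) + (-3)(1) = -3 ≤ 0
  (4)(0) + (-4)(1) = -4 ≤ 0
and d ≥ 0, so (0, 0) + t·d stays feasible for every t ≥ 0. Along this ray z = -7x - 8y changes by -8 per unit t, so z → −∞.

Unbounded — the objective can decrease without bound over the feasible region.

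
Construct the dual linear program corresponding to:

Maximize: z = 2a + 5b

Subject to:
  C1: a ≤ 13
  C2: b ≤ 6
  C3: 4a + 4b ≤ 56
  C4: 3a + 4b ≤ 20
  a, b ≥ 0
Minimize: z = 13y1 + 6y2 + 56y3 + 20y4

Subject to:
  C1: -y1 - 4y3 - 3y4 ≤ -2
  C2: -y2 - 4y3 - 4y4 ≤ -5
  y1, y2, y3, y4 ≥ 0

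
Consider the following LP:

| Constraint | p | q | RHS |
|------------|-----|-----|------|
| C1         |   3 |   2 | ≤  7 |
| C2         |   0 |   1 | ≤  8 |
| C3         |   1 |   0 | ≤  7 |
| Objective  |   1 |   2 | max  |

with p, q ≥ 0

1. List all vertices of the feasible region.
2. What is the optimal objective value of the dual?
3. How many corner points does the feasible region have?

1. (0, 0), (2.333, 0), (0, 3.5)
2. 7 (by strong duality, equal to the primal optimum)
3. 3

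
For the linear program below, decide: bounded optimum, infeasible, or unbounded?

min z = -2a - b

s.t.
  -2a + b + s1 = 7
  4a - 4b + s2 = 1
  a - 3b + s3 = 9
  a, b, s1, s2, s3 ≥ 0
Feasible point: (0, 0) satisfies every constraint, so the LP is feasible.
Direction d = (1, 1): for each constraint row a, a·d ≤ 0 —
  (-2)(1) + (1)(1) = -1 ≤ 0
  (4)(1) + (-4)(1) = 0 ≤ 0
  (1)(1) + (-3)(1) = -2 ≤ 0
and d ≥ 0, so (0, 0) + t·d stays feasible for every t ≥ 0. Along this ray z = -2a - b changes by -3 per unit t, so z → −∞.

Unbounded — the objective can decrease without bound over the feasible region.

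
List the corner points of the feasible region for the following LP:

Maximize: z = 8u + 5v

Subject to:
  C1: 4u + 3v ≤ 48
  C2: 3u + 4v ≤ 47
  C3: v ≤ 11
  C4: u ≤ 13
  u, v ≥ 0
Each vertex is the intersection of two constraint boundaries that also satisfies all remaining constraints:
  u = 0 and v = 0 → (0, 0)
  4u + 3v = 48 and v = 0 → (12, 0)
  4u + 3v = 48 and 3u + 4v = 47 → (7.286, 6.286)
  3u + 4v = 47 and v = 11 → (1, 11)
  v = 11 and u = 0 → (0, 11)

Vertices: (0, 0), (12, 0), (7.286, 6.286), (1, 11), (0, 11)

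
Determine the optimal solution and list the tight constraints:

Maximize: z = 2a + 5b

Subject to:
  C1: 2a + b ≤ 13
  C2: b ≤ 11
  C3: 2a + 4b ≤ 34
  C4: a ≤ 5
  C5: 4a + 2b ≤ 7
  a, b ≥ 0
Optimal: a = 0, b = 3.5
Slack at optimum:
  C1: slack = 9.5
  C2: slack = 7.5
  C3: slack = 20
  C4: slack = 5
  C5: slack = 0 (binding)
  a ≥ 0: a = 0 (binding)
  b ≥ 0: b = 3.5
Binding constraints: C5, a ≥ 0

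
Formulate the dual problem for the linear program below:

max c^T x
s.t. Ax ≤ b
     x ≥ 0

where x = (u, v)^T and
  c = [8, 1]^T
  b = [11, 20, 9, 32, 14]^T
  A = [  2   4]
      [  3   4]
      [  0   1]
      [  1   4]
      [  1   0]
Minimize: z = 11y1 + 20y2 + 9y3 + 32y4 + 14y5

Subject to:
  C1: -2y1 - 3y2 - y4 - y5 ≤ -8
  C2: -4y1 - 4y2 - y3 - 4y4 ≤ -1
  y1, y2, y3, y4, y5 ≥ 0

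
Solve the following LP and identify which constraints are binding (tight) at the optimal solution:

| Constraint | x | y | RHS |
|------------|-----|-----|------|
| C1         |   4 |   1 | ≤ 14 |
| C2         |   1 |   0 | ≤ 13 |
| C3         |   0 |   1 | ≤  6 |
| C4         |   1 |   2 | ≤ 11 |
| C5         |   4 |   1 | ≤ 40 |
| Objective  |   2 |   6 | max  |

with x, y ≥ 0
Optimal: x = 0, y = 5.5
Slack at optimum:
  C1: slack = 8.5
  C2: slack = 13
  C3: slack = 0.5
  C4: slack = 0 (binding)
  C5: slack = 34.5
  x ≥ 0: x = 0 (binding)
  y ≥ 0: y = 5.5
Binding constraints: C4, x ≥ 0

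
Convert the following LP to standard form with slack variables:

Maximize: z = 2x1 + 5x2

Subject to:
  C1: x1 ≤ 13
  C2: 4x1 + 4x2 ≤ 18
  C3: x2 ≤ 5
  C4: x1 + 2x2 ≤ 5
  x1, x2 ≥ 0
max z = 2x1 + 5x2

s.t.
  x1 + s1 = 13
  4x1 + 4x2 + s2 = 18
  x2 + s3 = 5
  x1 + 2x2 + s4 = 5
  x1, x2, s1, s2, s3, s4 ≥ 0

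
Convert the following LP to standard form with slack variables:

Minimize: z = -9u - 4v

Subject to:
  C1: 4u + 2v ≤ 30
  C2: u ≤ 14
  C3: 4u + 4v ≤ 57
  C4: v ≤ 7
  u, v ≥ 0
min z = -9u - 4v

s.t.
  4u + 2v + s1 = 30
  u + s2 = 14
  4u + 4v + s3 = 57
  v + s4 = 7
  u, v, s1, s2, s3, s4 ≥ 0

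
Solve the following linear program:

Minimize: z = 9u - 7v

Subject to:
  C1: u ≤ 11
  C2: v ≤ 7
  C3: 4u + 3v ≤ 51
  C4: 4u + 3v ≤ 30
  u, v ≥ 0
u = 0, v = 7, z = -49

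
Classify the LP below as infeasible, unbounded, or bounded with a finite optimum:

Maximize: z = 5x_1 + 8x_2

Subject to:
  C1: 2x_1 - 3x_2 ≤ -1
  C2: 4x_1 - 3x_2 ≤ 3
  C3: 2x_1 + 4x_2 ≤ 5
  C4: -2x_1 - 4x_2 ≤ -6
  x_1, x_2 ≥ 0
C3 requires 2x_1 + 4x_2 ≤ 5, while C4 (-2x_1 - 4x_2 ≤ -6) is equivalent to 2x_1 + 4x_2 ≥ 6. Together they would need 6 ≤ 2x_1 + 4x_2 ≤ 5, which is impossible since 6 > 5. No point satisfies all constraints.

Infeasible — the constraint set is empty.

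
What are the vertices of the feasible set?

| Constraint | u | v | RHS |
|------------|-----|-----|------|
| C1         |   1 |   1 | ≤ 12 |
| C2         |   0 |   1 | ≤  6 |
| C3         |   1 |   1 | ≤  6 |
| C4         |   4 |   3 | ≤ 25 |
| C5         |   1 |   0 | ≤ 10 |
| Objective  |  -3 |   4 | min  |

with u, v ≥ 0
Each vertex is the intersection of two constraint boundaries that also satisfies all remaining constraints:
  u = 0 and v = 0 → (0, 0)
  u + v = 6 and v = 0 → (6, 0)
  v = 6 and u + v = 6 → (0, 6)

Vertices: (0, 0), (6, 0), (0, 6)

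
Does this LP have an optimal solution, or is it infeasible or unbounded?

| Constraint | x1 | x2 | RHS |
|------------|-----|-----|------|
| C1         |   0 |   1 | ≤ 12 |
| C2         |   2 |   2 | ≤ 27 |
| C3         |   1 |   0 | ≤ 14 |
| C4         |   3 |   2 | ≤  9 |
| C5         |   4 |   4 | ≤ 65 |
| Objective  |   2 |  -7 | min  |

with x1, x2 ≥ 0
The point (0, 4.5) satisfies every constraint, so the LP is feasible; the constraints give x1 ≤ 14 and x2 ≤ 12, which with x1, x2 ≥ 0 keep the feasible region inside a bounded box. A feasible, bounded LP attains a finite optimum at a vertex.

Evaluating z = 2x1 - 7x2 at each vertex:
  (0, 0): z = 0
  (3, 0): z = 6
  (0, 4.5): z = -31.5

The LP has an optimal solution: (0, 4.5) with z = -31.5.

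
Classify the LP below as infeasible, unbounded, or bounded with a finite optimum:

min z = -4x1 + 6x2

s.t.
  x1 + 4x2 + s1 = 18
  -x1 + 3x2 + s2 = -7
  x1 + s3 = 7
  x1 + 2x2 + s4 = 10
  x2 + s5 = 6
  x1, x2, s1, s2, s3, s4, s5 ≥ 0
The point (7, 0) satisfies every constraint, so the LP is feasible; the constraints give x1 ≤ 7 and x2 ≤ 6, which with x1, x2 ≥ 0 keep the feasible region inside a bounded box. A feasible, bounded LP attains a finite optimum at a vertex.

The LP has an optimal solution: (7, 0) with z = -28.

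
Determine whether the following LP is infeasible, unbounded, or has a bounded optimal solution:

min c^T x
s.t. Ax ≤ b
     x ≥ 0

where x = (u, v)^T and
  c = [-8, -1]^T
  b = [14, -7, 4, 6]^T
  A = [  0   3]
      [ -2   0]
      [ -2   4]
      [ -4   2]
Feasible point: (4, 0) satisfies every constraint, so the LP is feasible.
Direction d = (1, 0): for each constraint row a, a·d ≤ 0 —
  (0)(1) + (3)(0) = 0 ≤ 0
  (-2)(1) + (0)(0) = -2 ≤ 0
  (-2)(1) + (4)(0) = -2 ≤ 0
  (-4)(1) + (2)(0) = -4 ≤ 0
and d ≥ 0, so (4, 0) + t·d stays feasible for every t ≥ 0. Along this ray z = -8u - v changes by -8 per unit t, so z → −∞.

Unbounded: there is a feasible ray along which z → −∞.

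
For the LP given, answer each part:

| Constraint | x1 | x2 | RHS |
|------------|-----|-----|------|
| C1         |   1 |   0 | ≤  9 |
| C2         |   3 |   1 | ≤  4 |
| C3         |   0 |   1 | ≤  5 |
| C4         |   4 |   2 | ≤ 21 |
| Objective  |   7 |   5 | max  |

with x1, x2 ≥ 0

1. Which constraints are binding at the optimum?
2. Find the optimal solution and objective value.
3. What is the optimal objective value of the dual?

1. C2, x1 ≥ 0
2. x1 = 0, x2 = 4, z = 20
3. 20 (by strong duality, equal to the primal optimum)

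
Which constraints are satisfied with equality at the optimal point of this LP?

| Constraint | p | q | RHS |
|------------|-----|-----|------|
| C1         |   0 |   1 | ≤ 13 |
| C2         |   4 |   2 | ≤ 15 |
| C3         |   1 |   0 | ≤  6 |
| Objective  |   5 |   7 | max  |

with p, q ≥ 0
Optimal: p = 0, q = 7.5
Slack at optimum:
  C1: slack = 5.5
  C2: slack = 0 (binding)
  C3: slack = 6
  p ≥ 0: p = 0 (binding)
  q ≥ 0: q = 7.5
Binding constraints: C2, p ≥ 0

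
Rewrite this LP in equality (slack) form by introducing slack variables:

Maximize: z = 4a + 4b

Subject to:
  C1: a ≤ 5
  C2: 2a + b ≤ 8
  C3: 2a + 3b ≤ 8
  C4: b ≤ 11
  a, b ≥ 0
max z = 4a + 4b

s.t.
  a + s1 = 5
  2a + b + s2 = 8
  2a + 3b + s3 = 8
  b + s4 = 11
  a, b, s1, s2, s3, s4 ≥ 0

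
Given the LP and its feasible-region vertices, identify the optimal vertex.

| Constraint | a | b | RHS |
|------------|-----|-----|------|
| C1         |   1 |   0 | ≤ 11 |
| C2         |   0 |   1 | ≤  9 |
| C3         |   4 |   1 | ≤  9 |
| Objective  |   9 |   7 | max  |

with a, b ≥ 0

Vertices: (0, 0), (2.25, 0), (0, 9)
Evaluating z = 9a + 7b at each vertex:
  (0, 0): z = 0
  (2.25, 0): z = 20.25
  (0, 9): z = 63

The largest value is z = 63, attained at (0, 9).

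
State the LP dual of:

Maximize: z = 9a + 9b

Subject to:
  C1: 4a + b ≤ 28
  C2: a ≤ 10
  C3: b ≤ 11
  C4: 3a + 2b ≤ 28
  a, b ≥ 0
Minimize: z = 28y1 + 10y2 + 11y3 + 28y4

Subject to:
  C1: -4y1 - y2 - 3y4 ≤ -9
  C2: -y1 - y3 - 2y4 ≤ -9
  y1, y2, y3, y4 ≥ 0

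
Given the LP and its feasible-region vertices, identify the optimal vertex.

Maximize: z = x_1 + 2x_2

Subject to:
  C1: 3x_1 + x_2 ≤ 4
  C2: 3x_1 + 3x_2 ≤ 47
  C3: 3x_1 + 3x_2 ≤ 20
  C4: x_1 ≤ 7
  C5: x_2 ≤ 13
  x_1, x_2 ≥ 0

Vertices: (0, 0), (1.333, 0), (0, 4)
Evaluating z = x_1 + 2x_2 at each vertex:
  (0, 0): z = 0
  (1.333, 0): z = 1.333
  (0, 4): z = 8

The largest value is z = 8, attained at (0, 4).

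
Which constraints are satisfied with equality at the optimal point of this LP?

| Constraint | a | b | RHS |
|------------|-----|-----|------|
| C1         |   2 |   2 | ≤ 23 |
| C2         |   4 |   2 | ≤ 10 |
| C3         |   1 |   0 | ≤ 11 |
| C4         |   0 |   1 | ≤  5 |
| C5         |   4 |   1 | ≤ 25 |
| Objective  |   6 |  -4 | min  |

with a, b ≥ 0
Optimal: a = 0, b = 5
Binding: C2, C4, a ≥ 0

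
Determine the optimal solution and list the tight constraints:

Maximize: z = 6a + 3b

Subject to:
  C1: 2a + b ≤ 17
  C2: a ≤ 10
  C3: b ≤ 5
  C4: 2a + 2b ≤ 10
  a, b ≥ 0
Optimal: a = 5, b = 0
Slack at optimum:
  C1: slack = 7
  C2: slack = 5
  C3: slack = 5
  C4: slack = 0 (binding)
  a ≥ 0: a = 5
  b ≥ 0: b = 0 (binding)
Binding constraints: C4, b ≥ 0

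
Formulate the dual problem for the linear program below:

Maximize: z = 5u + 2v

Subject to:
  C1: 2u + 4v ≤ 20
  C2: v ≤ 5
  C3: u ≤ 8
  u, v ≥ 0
Minimize: z = 20y1 + 5y2 + 8y3

Subject to:
  C1: -2y1 - y3 ≤ -5
  C2: -4y1 - y2 ≤ -2
  y1, y2, y3 ≥ 0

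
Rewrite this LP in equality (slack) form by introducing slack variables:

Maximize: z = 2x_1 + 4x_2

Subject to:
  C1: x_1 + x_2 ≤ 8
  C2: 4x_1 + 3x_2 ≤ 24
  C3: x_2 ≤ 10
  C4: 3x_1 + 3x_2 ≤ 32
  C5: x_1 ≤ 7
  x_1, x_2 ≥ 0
max z = 2x_1 + 4x_2

s.t.
  x_1 + x_2 + s1 = 8
  4x_1 + 3x_2 + s2 = 24
  x_2 + s3 = 10
  3x_1 + 3x_2 + s4 = 32
  x_1 + s5 = 7
  x_1, x_2, s1, s2, s3, s4, s5 ≥ 0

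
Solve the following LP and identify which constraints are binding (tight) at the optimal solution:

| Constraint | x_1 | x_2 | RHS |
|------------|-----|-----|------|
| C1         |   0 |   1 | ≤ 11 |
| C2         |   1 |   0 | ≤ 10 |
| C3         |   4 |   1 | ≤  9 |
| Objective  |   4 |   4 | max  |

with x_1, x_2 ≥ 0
Optimal: x_1 = 0, x_2 = 9
Binding: C3, x_1 ≥ 0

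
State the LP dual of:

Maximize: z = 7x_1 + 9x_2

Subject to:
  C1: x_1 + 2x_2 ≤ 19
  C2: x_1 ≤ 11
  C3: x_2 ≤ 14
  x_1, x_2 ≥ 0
Minimize: z = 19y1 + 11y2 + 14y3

Subject to:
  C1: -y1 - y2 ≤ -7
  C2: -2y1 - y3 ≤ -9
  y1, y2, y3 ≥ 0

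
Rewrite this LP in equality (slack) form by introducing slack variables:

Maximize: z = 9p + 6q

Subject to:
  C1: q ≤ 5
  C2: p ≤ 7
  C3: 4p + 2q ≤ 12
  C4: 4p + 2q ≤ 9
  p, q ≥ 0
max z = 9p + 6q

s.t.
  q + s1 = 5
  p + s2 = 7
  4p + 2q + s3 = 12
  4p + 2q + s4 = 9
  p, q, s1, s2, s3, s4 ≥ 0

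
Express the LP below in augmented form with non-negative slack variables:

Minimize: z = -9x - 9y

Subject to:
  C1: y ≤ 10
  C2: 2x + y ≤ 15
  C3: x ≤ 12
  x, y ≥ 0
min z = -9x - 9y

s.t.
  y + s1 = 10
  2x + y + s2 = 15
  x + s3 = 12
  x, y, s1, s2, s3 ≥ 0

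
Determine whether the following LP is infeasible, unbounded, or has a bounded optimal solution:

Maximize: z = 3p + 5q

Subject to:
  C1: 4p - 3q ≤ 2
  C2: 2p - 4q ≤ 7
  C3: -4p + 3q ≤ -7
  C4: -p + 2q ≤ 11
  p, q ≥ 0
C1 requires 4p - 3q ≤ 2, while C3 (-4p + 3q ≤ -7) is equivalent to 4p - 3q ≥ 7. Together they would need 7 ≤ 4p - 3q ≤ 2, which is impossible since 7 > 2. No point satisfies all constraints.

Infeasible: no point satisfies all constraints simultaneously.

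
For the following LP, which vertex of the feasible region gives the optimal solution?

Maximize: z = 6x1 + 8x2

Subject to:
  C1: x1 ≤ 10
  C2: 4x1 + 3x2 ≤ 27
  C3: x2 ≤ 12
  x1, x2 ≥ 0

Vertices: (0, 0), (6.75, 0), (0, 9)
(0, 9) with z = 72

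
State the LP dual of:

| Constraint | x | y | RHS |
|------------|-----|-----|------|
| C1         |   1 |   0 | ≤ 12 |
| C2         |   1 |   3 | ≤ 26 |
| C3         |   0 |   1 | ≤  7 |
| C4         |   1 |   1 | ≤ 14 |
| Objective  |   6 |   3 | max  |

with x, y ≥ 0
Minimize: z = 12y1 + 26y2 + 7y3 + 14y4

Subject to:
  C1: -y1 - y2 - y4 ≤ -6
  C2: -3y2 - y3 - y4 ≤ -3
  y1, y2, y3, y4 ≥ 0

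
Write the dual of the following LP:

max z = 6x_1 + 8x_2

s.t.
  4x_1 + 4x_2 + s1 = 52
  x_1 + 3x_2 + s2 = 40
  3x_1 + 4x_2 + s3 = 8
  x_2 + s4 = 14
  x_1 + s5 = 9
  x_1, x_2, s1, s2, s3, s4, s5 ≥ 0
Minimize: z = 52y1 + 40y2 + 8y3 + 14y4 + 9y5

Subject to:
  C1: -4y1 - y2 - 3y3 - y5 ≤ -6
  C2: -4y1 - 3y2 - 4y3 - y4 ≤ -8
  y1, y2, y3, y4, y5 ≥ 0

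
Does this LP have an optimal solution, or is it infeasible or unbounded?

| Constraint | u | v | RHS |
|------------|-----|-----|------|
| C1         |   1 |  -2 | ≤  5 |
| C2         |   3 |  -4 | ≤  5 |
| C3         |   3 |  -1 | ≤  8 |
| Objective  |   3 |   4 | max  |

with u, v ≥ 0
Feasible point: (0, 0) satisfies every constraint, so the LP is feasible.
Direction d = (0, 1): for each constraint row a, a·d ≤ 0 —
  (1)(0) + (-2)(1) = -2 ≤ 0
  (3)(0) + (-4)(1) = -4 ≤ 0
  (3)(0) + (-1)(1) = -1 ≤ 0
and d ≥ 0, so (0, 0) + t·d stays feasible for every t ≥ 0. Along this ray z = 3u + 4v changes by 4 per unit t, so z → +∞.

The LP is unbounded; z can be made arbitrarily large.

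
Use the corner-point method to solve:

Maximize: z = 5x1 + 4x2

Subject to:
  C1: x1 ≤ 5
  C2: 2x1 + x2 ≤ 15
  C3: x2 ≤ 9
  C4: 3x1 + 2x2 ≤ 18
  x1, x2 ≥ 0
x1 = 0, x2 = 9, z = 36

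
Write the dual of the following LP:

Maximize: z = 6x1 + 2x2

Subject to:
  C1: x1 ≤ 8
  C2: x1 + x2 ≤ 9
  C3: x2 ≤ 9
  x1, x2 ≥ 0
Minimize: z = 8y1 + 9y2 + 9y3

Subject to:
  C1: -y1 - y2 ≤ -6
  C2: -y2 - y3 ≤ -2
  y1, y2, y3 ≥ 0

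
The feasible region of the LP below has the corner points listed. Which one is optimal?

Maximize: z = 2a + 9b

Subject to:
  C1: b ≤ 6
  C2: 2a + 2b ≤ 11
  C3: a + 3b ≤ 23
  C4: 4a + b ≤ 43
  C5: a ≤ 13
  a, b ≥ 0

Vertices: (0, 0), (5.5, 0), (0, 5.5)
Evaluating z = 2a + 9b at each vertex:
  (0, 0): z = 0
  (5.5, 0): z = 11
  (0, 5.5): z = 49.5

The largest value is z = 49.5, attained at (0, 5.5).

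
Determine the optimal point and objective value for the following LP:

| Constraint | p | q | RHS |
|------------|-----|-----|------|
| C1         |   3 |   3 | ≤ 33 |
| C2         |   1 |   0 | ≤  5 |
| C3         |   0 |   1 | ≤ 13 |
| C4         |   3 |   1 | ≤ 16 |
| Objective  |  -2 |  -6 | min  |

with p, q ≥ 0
p = 0, q = 11, z = -66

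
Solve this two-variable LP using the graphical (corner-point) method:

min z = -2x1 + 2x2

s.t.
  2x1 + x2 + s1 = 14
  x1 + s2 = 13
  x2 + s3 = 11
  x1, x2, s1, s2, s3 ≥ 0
Each vertex is the intersection of two constraint boundaries that also satisfies all remaining constraints:
  x1 = 0 and x2 = 0 → (0, 0)
  2x1 + x2 = 14 and x2 = 0 → (7, 0)
  2x1 + x2 = 14 and x2 = 11 → (1.5, 11)
  x2 = 11 and x1 = 0 → (0, 11)

Evaluating z = -2x1 + 2x2 at each vertex:
  (0, 0): z = 0
  (7, 0): z = -14
  (1.5, 11): z = 19
  (0, 11): z = 22

The minimum is at (7, 0) with z = -14.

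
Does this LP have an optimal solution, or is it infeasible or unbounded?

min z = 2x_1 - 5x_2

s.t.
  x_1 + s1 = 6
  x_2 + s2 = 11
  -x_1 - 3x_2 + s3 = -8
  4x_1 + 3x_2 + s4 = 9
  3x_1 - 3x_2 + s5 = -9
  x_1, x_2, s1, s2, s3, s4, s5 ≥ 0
The point (0, 3) satisfies every constraint, so the LP is feasible; the constraints give x_1 ≤ 6 and x_2 ≤ 11, which with x_1, x_2 ≥ 0 keep the feasible region inside a bounded box. A feasible, bounded LP attains a finite optimum at a vertex.

Evaluating z = 2x_1 - 5x_2 at each vertex:
  (0, 3): z = -15

Bounded optimum: z* = -15 at (0, 3).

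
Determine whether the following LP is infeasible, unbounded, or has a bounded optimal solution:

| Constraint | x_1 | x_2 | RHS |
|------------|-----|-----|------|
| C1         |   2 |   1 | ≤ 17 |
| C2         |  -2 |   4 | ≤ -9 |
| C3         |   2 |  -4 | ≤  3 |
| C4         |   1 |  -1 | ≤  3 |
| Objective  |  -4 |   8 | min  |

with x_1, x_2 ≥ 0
C3 requires 2x_1 - 4x_2 ≤ 3, while C2 (-2x_1 + 4x_2 ≤ -9) is equivalent to 2x_1 - 4x_2 ≥ 9. Together they would need 9 ≤ 2x_1 - 4x_2 ≤ 3, which is impossible since 9 > 3. No point satisfies all constraints.

The feasible region is empty; the LP is infeasible.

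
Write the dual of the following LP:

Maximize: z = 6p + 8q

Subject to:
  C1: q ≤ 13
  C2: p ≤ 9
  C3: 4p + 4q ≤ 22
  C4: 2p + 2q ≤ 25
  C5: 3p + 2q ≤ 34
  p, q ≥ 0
Minimize: z = 13y1 + 9y2 + 22y3 + 25y4 + 34y5

Subject to:
  C1: -y2 - 4y3 - 2y4 - 3y5 ≤ -6
  C2: -y1 - 4y3 - 2y4 - 2y5 ≤ -8
  y1, y2, y3, y4, y5 ≥ 0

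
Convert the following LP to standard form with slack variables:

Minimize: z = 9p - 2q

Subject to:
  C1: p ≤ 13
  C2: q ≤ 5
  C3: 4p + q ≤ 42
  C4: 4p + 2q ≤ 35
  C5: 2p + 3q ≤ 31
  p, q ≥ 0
min z = 9p - 2q

s.t.
  p + s1 = 13
  q + s2 = 5
  4p + q + s3 = 42
  4p + 2q + s4 = 35
  2p + 3q + s5 = 31
  p, q, s1, s2, s3, s4, s5 ≥ 0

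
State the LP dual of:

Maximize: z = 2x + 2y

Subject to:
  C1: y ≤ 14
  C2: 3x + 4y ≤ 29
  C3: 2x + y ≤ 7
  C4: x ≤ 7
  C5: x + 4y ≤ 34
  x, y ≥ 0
Minimize: z = 14y1 + 29y2 + 7y3 + 7y4 + 34y5

Subject to:
  C1: -3y2 - 2y3 - y4 - y5 ≤ -2
  C2: -y1 - 4y2 - y3 - 4y5 ≤ -2
  y1, y2, y3, y4, y5 ≥ 0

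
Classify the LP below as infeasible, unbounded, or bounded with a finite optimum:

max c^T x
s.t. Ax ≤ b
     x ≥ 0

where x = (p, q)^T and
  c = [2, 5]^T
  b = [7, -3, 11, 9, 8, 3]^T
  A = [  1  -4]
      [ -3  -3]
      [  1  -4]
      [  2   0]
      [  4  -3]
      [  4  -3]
Feasible point: (0, 1) satisfies every constraint, so the LP is feasible.
Direction d = (0, 1): for each constraint row a, a·d ≤ 0 —
  (1)(0) + (-4)(1) = -4 ≤ 0
  (-3)(0) + (-3)(1) = -3 ≤ 0
  (1)(0) + (-4)(1) = -4 ≤ 0
  (2)(0) + (0)(1) = 0 ≤ 0
  (4)(0) + (-3)(1) = -3 ≤ 0
  (4)(0) + (-3)(1) = -3 ≤ 0
and d ≥ 0, so (0, 1) + t·d stays feasible for every t ≥ 0. Along this ray z = 2p + 5q changes by 5 per unit t, so z → +∞.

Unbounded — the objective can increase without bound over the feasible region.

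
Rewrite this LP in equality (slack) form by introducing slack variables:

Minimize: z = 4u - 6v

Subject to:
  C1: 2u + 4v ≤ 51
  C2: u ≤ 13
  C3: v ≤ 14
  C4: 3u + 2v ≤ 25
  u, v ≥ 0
min z = 4u - 6v

s.t.
  2u + 4v + s1 = 51
  u + s2 = 13
  v + s3 = 14
  3u + 2v + s4 = 25
  u, v, s1, s2, s3, s4 ≥ 0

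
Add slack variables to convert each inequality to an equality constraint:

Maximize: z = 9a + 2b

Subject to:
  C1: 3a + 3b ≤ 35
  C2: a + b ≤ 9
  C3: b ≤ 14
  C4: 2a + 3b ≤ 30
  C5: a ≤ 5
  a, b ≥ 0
max z = 9a + 2b

s.t.
  3a + 3b + s1 = 35
  a + b + s2 = 9
  b + s3 = 14
  2a + 3b + s4 = 30
  a + s5 = 5
  a, b, s1, s2, s3, s4, s5 ≥ 0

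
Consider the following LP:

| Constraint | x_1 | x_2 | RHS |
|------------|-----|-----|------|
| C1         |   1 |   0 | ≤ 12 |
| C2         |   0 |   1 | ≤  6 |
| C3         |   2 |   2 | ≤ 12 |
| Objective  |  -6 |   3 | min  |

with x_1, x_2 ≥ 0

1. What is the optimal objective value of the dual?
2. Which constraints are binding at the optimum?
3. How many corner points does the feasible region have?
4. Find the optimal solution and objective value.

1. -36 (by strong duality, equal to the primal optimum)
2. C3, x_2 ≥ 0
3. 3
4. x_1 = 6, x_2 = 0, z = -36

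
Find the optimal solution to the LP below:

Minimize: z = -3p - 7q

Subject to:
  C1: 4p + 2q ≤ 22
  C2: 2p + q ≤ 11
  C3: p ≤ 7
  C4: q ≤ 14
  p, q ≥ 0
Each vertex is the intersection of two constraint boundaries that also satisfies all remaining constraints:
  p = 0 and q = 0 → (0, 0)
  4p + 2q = 22 and q = 0 → (5.5, 0)
  4p + 2q = 22 and p = 0 → (0, 11)

Evaluating z = -3p - 7q at each vertex:
  (0, 0): z = 0
  (5.5, 0): z = -16.5
  (0, 11): z = -77

The minimum is at (0, 11) with z = -77.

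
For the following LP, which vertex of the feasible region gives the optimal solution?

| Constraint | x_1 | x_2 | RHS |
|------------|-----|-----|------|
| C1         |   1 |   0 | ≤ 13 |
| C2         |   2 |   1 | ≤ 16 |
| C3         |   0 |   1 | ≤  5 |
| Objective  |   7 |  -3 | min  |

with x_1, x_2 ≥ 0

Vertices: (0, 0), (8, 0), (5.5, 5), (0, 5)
Evaluating z = 7x_1 - 3x_2 at each vertex:
  (0, 0): z = 0
  (8, 0): z = 56
  (5.5, 5): z = 23.5
  (0, 5): z = -15

The smallest value is z = -15, attained at (0, 5).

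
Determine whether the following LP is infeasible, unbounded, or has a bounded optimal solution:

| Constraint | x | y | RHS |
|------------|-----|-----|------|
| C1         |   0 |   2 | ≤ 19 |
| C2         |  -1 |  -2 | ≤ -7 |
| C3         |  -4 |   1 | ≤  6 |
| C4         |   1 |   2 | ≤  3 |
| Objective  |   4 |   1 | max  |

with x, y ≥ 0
C4 requires x + 2y ≤ 3, while C2 (-x - 2y ≤ -7) is equivalent to x + 2y ≥ 7. Together they would need 7 ≤ x + 2y ≤ 3, which is impossible since 7 > 3. No point satisfies all constraints.

Infeasible — the constraint set is empty.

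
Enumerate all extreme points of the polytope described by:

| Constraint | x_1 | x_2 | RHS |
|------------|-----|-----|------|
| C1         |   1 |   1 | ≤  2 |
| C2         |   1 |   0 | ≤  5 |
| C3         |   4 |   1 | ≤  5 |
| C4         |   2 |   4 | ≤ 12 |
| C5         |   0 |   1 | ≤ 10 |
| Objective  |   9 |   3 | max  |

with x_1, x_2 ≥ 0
Each vertex is the intersection of two constraint boundaries that also satisfies all remaining constraints:
  x_1 = 0 and x_2 = 0 → (0, 0)
  4x_1 + x_2 = 5 and x_2 = 0 → (1.25, 0)
  x_1 + x_2 = 2 and 4x_1 + x_2 = 5 → (1, 1)
  x_1 + x_2 = 2 and x_1 = 0 → (0, 2)

Vertices: (0, 0), (1.25, 0), (1, 1), (0, 2)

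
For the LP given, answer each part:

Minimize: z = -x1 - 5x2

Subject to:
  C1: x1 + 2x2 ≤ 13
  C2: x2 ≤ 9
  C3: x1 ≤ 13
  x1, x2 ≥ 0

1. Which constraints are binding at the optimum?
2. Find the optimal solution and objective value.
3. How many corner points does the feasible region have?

1. C1, x1 ≥ 0
2. x1 = 0, x2 = 6.5, z = -32.5
3. 3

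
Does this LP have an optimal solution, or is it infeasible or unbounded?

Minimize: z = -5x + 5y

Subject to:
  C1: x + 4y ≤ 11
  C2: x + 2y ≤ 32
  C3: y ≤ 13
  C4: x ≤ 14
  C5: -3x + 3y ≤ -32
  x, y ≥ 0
The point (11, 0) satisfies every constraint, so the LP is feasible; the constraints give x ≤ 14 and y ≤ 13, which with x, y ≥ 0 keep the feasible region inside a bounded box. A feasible, bounded LP attains a finite optimum at a vertex.

Bounded optimum: z* = -55 at (11, 0).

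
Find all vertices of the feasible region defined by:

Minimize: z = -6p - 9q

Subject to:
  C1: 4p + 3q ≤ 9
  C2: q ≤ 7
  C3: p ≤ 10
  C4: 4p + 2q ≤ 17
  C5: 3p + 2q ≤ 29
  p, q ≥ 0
Each vertex is the intersection of two constraint boundaries that also satisfies all remaining constraints:
  p = 0 and q = 0 → (0, 0)
  4p + 3q = 9 and q = 0 → (2.25, 0)
  4p + 3q = 9 and p = 0 → (0, 3)

Vertices: (0, 0), (2.25, 0), (0, 3)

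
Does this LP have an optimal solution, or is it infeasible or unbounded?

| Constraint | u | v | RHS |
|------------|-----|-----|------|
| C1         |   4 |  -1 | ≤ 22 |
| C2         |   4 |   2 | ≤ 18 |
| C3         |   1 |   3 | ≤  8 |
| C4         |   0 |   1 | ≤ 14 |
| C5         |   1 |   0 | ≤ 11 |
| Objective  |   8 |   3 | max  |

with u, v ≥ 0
The point (4.5, 0) satisfies every constraint, so the LP is feasible; the constraints give u ≤ 11 and v ≤ 14, which with u, v ≥ 0 keep the feasible region inside a bounded box. A feasible, bounded LP attains a finite optimum at a vertex.

Evaluating z = 8u + 3v at each vertex:
  (0, 0): z = 0
  (4.5, 0): z = 36
  (3.8, 1.4): z = 34.6
  (0, 2.667): z = 8

Bounded optimum: z* = 36 at (4.5, 0).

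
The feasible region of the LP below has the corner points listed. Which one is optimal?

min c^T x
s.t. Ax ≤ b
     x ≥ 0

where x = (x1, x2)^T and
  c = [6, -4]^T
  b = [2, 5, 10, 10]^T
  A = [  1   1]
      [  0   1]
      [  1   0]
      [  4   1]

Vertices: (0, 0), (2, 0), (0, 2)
Evaluating z = 6x1 - 4x2 at each vertex:
  (0, 0): z = 0
  (2, 0): z = 12
  (0, 2): z = -8

The smallest value is z = -8, attained at (0, 2).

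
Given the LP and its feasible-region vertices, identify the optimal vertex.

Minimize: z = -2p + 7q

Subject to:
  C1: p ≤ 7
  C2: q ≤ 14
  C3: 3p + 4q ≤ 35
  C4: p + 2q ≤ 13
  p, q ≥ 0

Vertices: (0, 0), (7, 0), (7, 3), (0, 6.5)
Evaluating z = -2p + 7q at each vertex:
  (0, 0): z = 0
  (7, 0): z = -14
  (7, 3): z = 7
  (0, 6.5): z = 45.5

The smallest value is z = -14, attained at (7, 0).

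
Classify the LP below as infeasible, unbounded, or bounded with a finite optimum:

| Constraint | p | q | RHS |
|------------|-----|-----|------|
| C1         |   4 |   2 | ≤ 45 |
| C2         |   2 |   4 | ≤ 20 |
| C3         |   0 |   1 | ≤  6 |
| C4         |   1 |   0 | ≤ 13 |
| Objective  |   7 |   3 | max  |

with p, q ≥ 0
The point (10, 0) satisfies every constraint, so the LP is feasible; the constraints give p ≤ 13 and q ≤ 6, which with p, q ≥ 0 keep the feasible region inside a bounded box. A feasible, bounded LP attains a finite optimum at a vertex.

Evaluating z = 7p + 3q at each vertex:
  (0, 0): z = 0
  (10, 0): z = 70
  (0, 5): z = 15

Bounded optimum: z* = 70 at (10, 0).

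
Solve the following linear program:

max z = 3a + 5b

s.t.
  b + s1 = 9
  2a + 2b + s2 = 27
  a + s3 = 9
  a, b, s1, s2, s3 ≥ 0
Each vertex is the intersection of two constraint boundaries that also satisfies all remaining constraints:
  a = 0 and b = 0 → (0, 0)
  a = 9 and b = 0 → (9, 0)
  2a + 2b = 27 and a = 9 → (9, 4.5)
  b = 9 and 2a + 2b = 27 → (4.5, 9)
  b = 9 and a = 0 → (0, 9)

Evaluating z = 3a + 5b at each vertex:
  (0, 0): z = 0
  (9, 0): z = 27
  (9, 4.5): z = 49.5
  (4.5, 9): z = 58.5
  (0, 9): z = 45

The maximum is at (4.5, 9) with z = 58.5.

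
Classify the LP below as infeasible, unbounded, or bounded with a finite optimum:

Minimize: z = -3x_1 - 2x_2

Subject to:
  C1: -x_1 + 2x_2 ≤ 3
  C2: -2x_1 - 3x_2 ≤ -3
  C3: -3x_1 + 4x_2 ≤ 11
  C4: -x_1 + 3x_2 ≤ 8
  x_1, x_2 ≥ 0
Feasible point: (0, 1) satisfies every constraint, so the LP is feasible.
Direction d = (1, 0): for each constraint row a, a·d ≤ 0 —
  (-1)(1) + (2)(0) = -1 ≤ 0
  (-2)(1) + (-3)(0) = -2 ≤ 0
  (-3)(1) + (4)(0) = -3 ≤ 0
  (-1)(1) + (3)(0) = -1 ≤ 0
and d ≥ 0, so (0, 1) + t·d stays feasible for every t ≥ 0. Along this ray z = -3x_1 - 2x_2 changes by -3 per unit t, so z → −∞.

Unbounded: there is a feasible ray along which z → −∞.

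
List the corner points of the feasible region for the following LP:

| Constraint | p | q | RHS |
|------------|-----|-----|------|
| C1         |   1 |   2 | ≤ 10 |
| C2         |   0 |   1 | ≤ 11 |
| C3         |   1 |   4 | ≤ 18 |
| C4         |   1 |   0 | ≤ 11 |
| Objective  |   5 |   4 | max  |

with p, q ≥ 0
Each vertex is the intersection of two constraint boundaries that also satisfies all remaining constraints:
  p = 0 and q = 0 → (0, 0)
  p + 2q = 10 and q = 0 → (10, 0)
  p + 2q = 10 and p + 4q = 18 → (2, 4)
  p + 4q = 18 and p = 0 → (0, 4.5)

Vertices: (0, 0), (10, 0), (2, 4), (0, 4.5)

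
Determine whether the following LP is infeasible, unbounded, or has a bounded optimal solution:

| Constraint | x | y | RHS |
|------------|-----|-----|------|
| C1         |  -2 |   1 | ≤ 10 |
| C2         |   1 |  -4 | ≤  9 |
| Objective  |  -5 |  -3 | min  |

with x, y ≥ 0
Feasible point: (0, 0) satisfies every constraint, so the LP is feasible.
Direction d = (1, 1): for each constraint row a, a·d ≤ 0 —
  (-2)(1) + (1)(1) = -1 ≤ 0
  (1)(1) + (-4)(1) = -3 ≤ 0
and d ≥ 0, so (0, 0) + t·d stays feasible for every t ≥ 0. Along this ray z = -5x - 3y changes by -8 per unit t, so z → −∞.

The LP is unbounded; z can be made arbitrarily small.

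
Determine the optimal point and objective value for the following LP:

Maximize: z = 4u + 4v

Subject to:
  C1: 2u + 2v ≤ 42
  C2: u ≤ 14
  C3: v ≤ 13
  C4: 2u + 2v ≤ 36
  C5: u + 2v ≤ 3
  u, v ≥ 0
u = 3, v = 0, z = 12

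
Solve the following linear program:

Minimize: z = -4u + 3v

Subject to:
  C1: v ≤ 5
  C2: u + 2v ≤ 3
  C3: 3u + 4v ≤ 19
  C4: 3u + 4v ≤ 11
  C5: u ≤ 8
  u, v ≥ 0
u = 3, v = 0, z = -12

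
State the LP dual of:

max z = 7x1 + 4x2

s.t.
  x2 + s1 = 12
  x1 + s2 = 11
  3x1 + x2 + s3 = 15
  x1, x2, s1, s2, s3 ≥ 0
Minimize: z = 12y1 + 11y2 + 15y3

Subject to:
  C1: -y2 - 3y3 ≤ -7
  C2: -y1 - y3 ≤ -4
  y1, y2, y3 ≥ 0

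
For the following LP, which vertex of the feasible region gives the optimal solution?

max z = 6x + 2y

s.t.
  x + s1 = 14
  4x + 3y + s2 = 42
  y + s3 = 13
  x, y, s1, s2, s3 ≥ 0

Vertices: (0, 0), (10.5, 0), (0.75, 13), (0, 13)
Evaluating z = 6x + 2y at each vertex:
  (0, 0): z = 0
  (10.5, 0): z = 63
  (0.75, 13): z = 30.5
  (0, 13): z = 26

The largest value is z = 63, attained at (10.5, 0).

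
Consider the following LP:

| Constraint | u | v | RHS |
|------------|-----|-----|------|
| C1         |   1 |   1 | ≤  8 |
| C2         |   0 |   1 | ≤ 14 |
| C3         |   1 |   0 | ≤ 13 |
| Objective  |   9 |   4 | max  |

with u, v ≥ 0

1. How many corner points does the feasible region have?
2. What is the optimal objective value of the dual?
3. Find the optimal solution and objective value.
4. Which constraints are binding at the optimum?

1. 3
2. 72 (by strong duality, equal to the primal optimum)
3. u = 8, v = 0, z = 72
4. C1, v ≥ 0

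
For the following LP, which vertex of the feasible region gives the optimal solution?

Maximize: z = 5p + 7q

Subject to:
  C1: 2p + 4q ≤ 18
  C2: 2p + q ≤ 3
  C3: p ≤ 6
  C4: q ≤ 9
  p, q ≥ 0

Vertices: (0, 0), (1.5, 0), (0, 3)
(0, 3) with z = 21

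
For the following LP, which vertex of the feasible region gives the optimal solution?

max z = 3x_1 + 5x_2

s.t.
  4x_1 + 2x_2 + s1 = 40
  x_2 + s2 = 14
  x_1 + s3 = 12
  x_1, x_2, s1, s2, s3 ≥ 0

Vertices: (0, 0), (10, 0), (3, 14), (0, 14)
Evaluating z = 3x_1 + 5x_2 at each vertex:
  (0, 0): z = 0
  (10, 0): z = 30
  (3, 14): z = 79
  (0, 14): z = 70

The largest value is z = 79, attained at (3, 14).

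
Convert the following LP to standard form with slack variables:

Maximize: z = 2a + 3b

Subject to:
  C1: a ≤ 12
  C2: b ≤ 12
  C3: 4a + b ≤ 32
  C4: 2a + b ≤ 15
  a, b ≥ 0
max z = 2a + 3b

s.t.
  a + s1 = 12
  b + s2 = 12
  4a + b + s3 = 32
  2a + b + s4 = 15
  a, b, s1, s2, s3, s4 ≥ 0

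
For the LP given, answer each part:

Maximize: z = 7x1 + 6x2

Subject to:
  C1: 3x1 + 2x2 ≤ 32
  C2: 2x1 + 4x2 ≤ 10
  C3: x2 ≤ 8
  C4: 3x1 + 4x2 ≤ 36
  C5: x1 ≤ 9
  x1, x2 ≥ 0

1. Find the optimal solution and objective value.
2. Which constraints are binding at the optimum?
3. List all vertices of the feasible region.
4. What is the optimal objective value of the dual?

1. x1 = 5, x2 = 0, z = 35
2. C2, x2 ≥ 0
3. (0, 0), (5, 0), (0, 2.5)
4. 35 (by strong duality, equal to the primal optimum)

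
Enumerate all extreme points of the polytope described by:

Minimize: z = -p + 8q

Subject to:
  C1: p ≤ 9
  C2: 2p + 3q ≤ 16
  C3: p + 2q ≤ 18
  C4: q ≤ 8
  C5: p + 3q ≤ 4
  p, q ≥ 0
Each vertex is the intersection of two constraint boundaries that also satisfies all remaining constraints:
  p = 0 and q = 0 → (0, 0)
  p + 3q = 4 and q = 0 → (4, 0)
  p + 3q = 4 and p = 0 → (0, 1.333)

Vertices: (0, 0), (4, 0), (0, 1.333)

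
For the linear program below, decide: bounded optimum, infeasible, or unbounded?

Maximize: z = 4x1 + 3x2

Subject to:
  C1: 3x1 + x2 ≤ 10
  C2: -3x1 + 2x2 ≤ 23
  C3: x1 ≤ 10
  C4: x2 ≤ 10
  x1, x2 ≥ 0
The point (0, 10) satisfies every constraint, so the LP is feasible; the constraints give x1 ≤ 10 and x2 ≤ 10, which with x1, x2 ≥ 0 keep the feasible region inside a bounded box. A feasible, bounded LP attains a finite optimum at a vertex.

Feasible with finite optimum z* = 30 at (0, 10).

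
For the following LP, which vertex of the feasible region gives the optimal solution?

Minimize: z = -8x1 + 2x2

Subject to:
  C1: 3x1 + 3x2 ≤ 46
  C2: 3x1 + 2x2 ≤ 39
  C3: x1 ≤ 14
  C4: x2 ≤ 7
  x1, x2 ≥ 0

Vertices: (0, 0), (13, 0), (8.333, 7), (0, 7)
(13, 0) with z = -104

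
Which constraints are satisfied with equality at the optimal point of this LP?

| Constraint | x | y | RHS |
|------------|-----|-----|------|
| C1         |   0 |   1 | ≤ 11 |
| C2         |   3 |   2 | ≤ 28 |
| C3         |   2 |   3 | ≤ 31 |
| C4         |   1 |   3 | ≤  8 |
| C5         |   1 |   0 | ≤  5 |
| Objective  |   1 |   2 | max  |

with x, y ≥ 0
Optimal: x = 5, y = 1
Binding: C4, C5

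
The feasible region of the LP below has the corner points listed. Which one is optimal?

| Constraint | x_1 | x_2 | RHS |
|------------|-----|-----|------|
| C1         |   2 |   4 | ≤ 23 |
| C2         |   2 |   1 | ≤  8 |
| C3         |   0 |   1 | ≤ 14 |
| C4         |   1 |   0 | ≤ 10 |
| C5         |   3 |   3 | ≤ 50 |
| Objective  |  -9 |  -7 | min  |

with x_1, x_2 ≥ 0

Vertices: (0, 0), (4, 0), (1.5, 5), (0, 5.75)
(1.5, 5) with z = -48.5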